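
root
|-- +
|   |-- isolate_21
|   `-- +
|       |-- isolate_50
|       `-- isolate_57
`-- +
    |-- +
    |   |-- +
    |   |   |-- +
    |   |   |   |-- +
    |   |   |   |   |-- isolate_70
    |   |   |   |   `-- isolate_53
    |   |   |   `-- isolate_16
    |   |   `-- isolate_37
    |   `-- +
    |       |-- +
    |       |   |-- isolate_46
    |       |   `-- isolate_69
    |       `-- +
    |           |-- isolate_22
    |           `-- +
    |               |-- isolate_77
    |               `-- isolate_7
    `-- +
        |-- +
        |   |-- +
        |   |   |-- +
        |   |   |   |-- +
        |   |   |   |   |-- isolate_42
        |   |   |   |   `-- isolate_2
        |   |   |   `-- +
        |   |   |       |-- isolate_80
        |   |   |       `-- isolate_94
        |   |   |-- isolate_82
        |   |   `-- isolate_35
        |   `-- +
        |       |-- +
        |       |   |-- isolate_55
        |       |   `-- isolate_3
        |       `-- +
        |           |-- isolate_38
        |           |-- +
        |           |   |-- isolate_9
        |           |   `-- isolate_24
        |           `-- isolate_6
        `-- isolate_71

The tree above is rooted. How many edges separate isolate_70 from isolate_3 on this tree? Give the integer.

10

The MRCA of isolate_70 and isolate_3 is the node subtending (((((isolate_70,isolate_53),isolate_16),isolate_37),((isolate_46,isolate_69),(isolate_22,(isolate_77,isolate_7)))),(((((isolate_42,isolate_2),(isolate_80,isolate_94)),isolate_82,isolate_35),((isolate_55,isolate_3),(isolate_38,(isolate_9,isolate_24),isolate_6))),isolate_71)).
From isolate_70 up to that node: 5 branches. From isolate_3 up to the same node: 5 branches. Total: 5 + 5 = 10.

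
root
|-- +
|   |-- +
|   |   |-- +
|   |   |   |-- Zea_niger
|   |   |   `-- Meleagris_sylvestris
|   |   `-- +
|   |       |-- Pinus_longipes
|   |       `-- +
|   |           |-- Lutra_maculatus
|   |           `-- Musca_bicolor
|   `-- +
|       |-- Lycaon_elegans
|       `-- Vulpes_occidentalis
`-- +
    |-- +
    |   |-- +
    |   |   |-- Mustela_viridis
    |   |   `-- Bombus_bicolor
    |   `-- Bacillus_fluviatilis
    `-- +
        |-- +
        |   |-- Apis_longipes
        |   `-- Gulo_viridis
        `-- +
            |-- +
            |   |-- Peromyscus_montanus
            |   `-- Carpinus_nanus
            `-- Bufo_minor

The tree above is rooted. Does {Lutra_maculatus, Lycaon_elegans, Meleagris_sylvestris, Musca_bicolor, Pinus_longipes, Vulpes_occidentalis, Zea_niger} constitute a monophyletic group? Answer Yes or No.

Yes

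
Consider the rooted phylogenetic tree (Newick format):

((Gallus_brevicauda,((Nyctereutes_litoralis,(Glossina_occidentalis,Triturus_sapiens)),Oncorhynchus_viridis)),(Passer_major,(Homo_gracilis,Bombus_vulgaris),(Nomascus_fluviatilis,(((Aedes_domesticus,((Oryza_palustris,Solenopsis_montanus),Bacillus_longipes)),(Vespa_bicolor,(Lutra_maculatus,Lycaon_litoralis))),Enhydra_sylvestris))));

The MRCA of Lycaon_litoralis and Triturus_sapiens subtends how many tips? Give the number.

The MRCA of Lycaon_litoralis and Triturus_sapiens is the root, so the clade is the entire tree.
That clade contains 17 terminal taxa: Aedes_domesticus, Bacillus_longipes, Bombus_vulgaris, Enhydra_sylvestris, Gallus_brevicauda, Glossina_occidentalis, Homo_gracilis, Lutra_maculatus, Lycaon_litoralis, Nomascus_fluviatilis, Nyctereutes_litoralis, Oncorhynchus_viridis, Oryza_palustris, Passer_major, Solenopsis_montanus, Triturus_sapiens, Vespa_bicolor.

17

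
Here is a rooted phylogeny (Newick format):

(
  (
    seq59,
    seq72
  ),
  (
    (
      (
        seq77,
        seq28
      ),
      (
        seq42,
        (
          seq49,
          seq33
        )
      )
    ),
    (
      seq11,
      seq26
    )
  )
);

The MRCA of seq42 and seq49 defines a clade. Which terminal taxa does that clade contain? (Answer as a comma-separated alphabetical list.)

seq33, seq42, seq49

Tracing seq42: it sits inside (seq42,(seq49,seq33)).
Tracing seq49: it sits inside (seq49,seq33).
The smallest clade enclosing both is (seq42,(seq49,seq33)); the answer is its 3 terminal taxa in alphabetical order.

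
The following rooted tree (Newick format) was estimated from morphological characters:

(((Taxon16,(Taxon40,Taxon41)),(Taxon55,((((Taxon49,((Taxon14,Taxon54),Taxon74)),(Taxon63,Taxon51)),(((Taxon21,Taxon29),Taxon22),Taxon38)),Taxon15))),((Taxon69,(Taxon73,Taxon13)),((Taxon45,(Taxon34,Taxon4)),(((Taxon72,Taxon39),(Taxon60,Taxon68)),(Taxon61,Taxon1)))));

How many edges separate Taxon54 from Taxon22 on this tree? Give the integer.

8

The MRCA of Taxon54 and Taxon22 is the node subtending (((Taxon49,((Taxon14,Taxon54),Taxon74)),(Taxon63,Taxon51)),(((Taxon21,Taxon29),Taxon22),Taxon38)).
From Taxon54 up to that node: 5 branches. From Taxon22 up to the same node: 3 branches. Total: 5 + 3 = 8.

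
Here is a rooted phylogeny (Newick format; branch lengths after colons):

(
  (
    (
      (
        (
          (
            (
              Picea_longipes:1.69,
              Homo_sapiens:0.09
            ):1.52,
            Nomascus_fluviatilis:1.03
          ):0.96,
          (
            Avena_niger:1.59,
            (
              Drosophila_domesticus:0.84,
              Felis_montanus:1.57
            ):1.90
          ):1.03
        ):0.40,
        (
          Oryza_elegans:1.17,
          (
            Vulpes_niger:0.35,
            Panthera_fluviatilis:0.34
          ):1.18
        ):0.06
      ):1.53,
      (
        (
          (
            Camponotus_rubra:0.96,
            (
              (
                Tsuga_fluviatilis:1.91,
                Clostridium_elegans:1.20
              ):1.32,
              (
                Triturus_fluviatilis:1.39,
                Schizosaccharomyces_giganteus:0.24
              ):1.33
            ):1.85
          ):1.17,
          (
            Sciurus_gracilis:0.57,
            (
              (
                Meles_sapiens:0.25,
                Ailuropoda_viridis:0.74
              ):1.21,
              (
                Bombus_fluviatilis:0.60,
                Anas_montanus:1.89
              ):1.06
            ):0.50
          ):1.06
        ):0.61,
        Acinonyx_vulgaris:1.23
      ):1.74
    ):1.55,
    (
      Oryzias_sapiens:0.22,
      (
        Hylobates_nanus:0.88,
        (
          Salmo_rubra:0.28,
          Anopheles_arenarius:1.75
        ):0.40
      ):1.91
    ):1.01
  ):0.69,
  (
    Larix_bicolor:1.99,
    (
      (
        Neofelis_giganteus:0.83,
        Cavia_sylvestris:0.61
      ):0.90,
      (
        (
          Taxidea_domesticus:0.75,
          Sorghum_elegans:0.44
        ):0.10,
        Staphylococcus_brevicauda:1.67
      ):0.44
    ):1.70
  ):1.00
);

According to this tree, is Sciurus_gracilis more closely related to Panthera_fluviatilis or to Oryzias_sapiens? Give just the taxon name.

The MRCA of Sciurus_gracilis and Panthera_fluviatilis subtends (((((Picea_longipes,Homo_sapiens),Nomascus_fluviatilis),(Avena_niger,(Drosophila_domesticus,Felis_montanus))),(Oryza_elegans,(Vulpes_niger,Panthera_fluviatilis))),(((Camponotus_rubra,((Tsuga_fluviatilis,Clostridium_elegans),(Triturus_fluviatilis,Schizosaccharomyces_giganteus))),(Sciurus_gracilis,((Meles_sapiens,Ailuropoda_viridis),(Bombus_fluviatilis,Anas_montanus)))),Acinonyx_vulgaris)) (20 taxa).
The MRCA of Sciurus_gracilis and Oryzias_sapiens subtends ((((((Picea_longipes,Homo_sapiens),Nomascus_fluviatilis),(Avena_niger,(Drosophila_domesticus,Felis_montanus))),(Oryza_elegans,(Vulpes_niger,Panthera_fluviatilis))),(((Camponotus_rubra,((Tsuga_fluviatilis,Clostridium_elegans),(Triturus_fluviatilis,Schizosaccharomyces_giganteus))),(Sciurus_gracilis,((Meles_sapiens,Ailuropoda_viridis),(Bombus_fluviatilis,Anas_montanus)))),Acinonyx_vulgaris)),(Oryzias_sapiens,(Hylobates_nanus,(Salmo_rubra,Anopheles_arenarius)))) (24 taxa).
The first is nested inside the second, so Sciurus_gracilis shares a more recent common ancestor with Panthera_fluviatilis.

Panthera_fluviatilis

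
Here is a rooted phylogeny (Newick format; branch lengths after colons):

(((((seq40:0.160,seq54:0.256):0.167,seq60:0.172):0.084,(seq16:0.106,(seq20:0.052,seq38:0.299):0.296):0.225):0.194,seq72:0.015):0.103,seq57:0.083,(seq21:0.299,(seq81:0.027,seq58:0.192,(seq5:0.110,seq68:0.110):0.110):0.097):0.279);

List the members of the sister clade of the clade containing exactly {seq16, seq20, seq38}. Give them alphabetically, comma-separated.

The clade containing exactly {seq16, seq20, seq38} attaches to the tree at the node subtending (((seq40,seq54),seq60),(seq16,(seq20,seq38))).
The other lineage descending from that same node — the sister group — is ((seq40,seq54),seq60); its 3 tips in alphabetical order are the answer.

seq40, seq54, seq60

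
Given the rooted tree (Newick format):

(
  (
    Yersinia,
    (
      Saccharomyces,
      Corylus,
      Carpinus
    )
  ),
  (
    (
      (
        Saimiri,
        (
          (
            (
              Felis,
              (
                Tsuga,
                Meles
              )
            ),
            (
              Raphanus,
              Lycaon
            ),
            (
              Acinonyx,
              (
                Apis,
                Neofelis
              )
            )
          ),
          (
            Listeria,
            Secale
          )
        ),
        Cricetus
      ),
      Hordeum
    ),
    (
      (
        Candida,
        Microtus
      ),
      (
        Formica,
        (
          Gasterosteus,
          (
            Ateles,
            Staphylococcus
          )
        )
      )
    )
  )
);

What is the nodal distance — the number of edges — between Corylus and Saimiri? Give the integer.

7

The MRCA of Corylus and Saimiri is the root of the tree.
From Corylus up to that node: 3 branches. From Saimiri up to the same node: 4 branches. Total: 3 + 4 = 7.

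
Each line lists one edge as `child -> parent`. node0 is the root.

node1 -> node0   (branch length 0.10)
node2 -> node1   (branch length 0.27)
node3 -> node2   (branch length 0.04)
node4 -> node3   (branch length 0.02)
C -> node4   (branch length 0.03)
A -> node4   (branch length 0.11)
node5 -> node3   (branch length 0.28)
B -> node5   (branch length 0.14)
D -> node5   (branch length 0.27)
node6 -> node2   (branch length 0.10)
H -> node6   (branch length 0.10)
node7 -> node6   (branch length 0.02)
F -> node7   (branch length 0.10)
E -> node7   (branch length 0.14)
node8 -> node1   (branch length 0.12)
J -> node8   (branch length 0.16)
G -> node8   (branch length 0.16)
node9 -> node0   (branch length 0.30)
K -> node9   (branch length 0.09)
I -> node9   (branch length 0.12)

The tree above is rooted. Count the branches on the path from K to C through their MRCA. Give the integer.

7

The MRCA of K and C is the root of the tree.
From K up to that node: 2 branches. From C up to the same node: 5 branches. Total: 2 + 5 = 7.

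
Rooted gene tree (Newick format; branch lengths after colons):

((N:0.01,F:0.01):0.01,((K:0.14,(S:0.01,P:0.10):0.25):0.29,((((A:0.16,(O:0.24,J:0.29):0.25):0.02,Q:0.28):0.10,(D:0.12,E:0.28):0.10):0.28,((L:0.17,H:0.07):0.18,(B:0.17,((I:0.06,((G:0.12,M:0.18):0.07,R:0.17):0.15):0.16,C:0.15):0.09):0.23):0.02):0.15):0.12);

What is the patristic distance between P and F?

0.78

The path runs P → … → MRCA → … → F; the MRCA is the root of the tree.
Branch lengths along that path: 0.10 + 0.25 + 0.29 + 0.12 + 0.01 + 0.01 = 0.78.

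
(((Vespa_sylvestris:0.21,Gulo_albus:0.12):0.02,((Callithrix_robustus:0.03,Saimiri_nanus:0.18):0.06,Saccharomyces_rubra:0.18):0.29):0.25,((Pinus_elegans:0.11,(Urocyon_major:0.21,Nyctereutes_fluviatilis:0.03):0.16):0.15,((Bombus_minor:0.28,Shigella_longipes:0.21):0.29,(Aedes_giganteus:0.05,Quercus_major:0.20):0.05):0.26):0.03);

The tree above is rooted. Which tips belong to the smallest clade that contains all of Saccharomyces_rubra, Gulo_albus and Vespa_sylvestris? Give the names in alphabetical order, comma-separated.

Callithrix_robustus, Gulo_albus, Saccharomyces_rubra, Saimiri_nanus, Vespa_sylvestris

Tracing Saccharomyces_rubra: it sits inside ((Callithrix_robustus,Saimiri_nanus),Saccharomyces_rubra).
Tracing Gulo_albus: it sits inside (Vespa_sylvestris,Gulo_albus).
Tracing Vespa_sylvestris: it sits inside (Vespa_sylvestris,Gulo_albus).
The smallest clade enclosing all 3 is ((Vespa_sylvestris,Gulo_albus),((Callithrix_robustus,Saimiri_nanus),Saccharomyces_rubra)); the answer is its 5 terminal taxa in alphabetical order.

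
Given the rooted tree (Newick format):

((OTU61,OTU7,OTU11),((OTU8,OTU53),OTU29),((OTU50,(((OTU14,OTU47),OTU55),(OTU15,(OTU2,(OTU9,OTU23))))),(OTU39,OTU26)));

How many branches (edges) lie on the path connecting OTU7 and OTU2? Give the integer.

The MRCA of OTU7 and OTU2 is the root of the tree.
From OTU7 up to that node: 2 branches. From OTU2 up to the same node: 6 branches. Total: 2 + 6 = 8.

8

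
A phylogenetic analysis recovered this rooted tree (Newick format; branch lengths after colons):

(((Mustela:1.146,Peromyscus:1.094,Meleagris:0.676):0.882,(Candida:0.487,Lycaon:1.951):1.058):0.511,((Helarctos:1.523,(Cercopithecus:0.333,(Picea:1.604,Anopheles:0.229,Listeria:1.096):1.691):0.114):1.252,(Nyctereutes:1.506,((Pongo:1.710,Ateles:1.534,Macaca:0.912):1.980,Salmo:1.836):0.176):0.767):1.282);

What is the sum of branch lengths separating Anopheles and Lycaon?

The path runs Anopheles → … → MRCA → … → Lycaon; the MRCA is the root of the tree.
Branch lengths along that path: 0.229 + 1.691 + 0.114 + 1.252 + 1.282 + 0.511 + 1.058 + 1.951 = 8.088.

8.088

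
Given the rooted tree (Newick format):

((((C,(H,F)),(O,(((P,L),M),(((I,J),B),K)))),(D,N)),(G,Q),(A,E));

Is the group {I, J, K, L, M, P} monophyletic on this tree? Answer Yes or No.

No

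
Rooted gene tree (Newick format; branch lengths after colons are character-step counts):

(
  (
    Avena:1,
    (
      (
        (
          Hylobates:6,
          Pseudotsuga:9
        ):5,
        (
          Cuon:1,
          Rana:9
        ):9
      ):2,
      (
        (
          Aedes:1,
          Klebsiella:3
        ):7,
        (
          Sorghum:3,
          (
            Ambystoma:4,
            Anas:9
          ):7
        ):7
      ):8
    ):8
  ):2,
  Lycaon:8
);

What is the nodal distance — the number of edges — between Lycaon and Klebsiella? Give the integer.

6

The MRCA of Lycaon and Klebsiella is the root of the tree.
From Lycaon up to that node: 1 branch. From Klebsiella up to the same node: 5 branches. Total: 1 + 5 = 6.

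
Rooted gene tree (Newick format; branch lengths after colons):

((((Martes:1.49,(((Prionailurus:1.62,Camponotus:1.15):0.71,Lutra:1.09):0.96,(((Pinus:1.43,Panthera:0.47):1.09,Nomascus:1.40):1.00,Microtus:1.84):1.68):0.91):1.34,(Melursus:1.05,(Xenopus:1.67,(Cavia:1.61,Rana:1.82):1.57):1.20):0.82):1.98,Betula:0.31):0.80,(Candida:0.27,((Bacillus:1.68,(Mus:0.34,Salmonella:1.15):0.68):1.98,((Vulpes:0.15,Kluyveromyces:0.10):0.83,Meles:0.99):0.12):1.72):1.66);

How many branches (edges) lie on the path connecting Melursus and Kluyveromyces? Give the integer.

9

The MRCA of Melursus and Kluyveromyces is the root of the tree.
From Melursus up to that node: 4 branches. From Kluyveromyces up to the same node: 5 branches. Total: 4 + 5 = 9.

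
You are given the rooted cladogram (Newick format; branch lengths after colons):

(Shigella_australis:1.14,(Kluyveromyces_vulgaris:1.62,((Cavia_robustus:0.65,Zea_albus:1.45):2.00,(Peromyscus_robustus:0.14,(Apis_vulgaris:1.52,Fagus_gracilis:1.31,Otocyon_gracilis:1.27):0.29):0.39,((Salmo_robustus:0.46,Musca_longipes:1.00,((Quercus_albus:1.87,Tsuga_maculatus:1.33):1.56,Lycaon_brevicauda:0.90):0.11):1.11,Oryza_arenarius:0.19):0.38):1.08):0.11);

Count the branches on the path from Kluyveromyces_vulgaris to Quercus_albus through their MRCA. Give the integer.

7

The MRCA of Kluyveromyces_vulgaris and Quercus_albus is the node subtending (Kluyveromyces_vulgaris,((Cavia_robustus,Zea_albus),(Peromyscus_robustus,(Apis_vulgaris,Fagus_gracilis,Otocyon_gracilis)),((Salmo_robustus,Musca_longipes,((Quercus_albus,Tsuga_maculatus),Lycaon_brevicauda)),Oryza_arenarius))).
From Kluyveromyces_vulgaris up to that node: 1 branch. From Quercus_albus up to the same node: 6 branches. Total: 1 + 6 = 7.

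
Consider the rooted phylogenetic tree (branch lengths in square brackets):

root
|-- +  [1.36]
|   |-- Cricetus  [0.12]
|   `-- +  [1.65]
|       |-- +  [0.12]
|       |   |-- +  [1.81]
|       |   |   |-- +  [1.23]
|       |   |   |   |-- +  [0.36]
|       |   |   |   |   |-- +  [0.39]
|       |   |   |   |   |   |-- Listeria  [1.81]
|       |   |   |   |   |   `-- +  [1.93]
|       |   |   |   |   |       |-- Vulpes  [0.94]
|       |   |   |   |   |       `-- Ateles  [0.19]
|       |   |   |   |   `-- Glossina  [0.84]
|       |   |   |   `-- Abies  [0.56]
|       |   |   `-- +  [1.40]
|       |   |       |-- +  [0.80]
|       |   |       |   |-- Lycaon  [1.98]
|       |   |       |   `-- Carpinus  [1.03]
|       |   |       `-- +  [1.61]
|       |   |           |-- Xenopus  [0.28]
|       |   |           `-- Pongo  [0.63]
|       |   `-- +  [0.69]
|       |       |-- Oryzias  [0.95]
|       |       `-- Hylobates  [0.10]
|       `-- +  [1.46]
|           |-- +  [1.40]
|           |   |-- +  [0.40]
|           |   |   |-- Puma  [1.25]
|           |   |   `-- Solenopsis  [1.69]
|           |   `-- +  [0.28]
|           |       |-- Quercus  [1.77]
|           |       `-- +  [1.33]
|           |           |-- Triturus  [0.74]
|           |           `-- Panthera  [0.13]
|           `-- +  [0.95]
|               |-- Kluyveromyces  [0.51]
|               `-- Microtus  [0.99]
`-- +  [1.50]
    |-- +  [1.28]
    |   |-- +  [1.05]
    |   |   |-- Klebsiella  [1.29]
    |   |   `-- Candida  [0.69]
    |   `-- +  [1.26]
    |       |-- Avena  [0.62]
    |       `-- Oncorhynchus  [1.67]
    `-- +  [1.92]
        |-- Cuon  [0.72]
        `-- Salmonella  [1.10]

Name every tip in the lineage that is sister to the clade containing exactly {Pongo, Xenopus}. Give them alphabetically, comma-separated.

Carpinus, Lycaon

The clade containing exactly {Pongo, Xenopus} attaches to the tree at the node subtending ((Lycaon,Carpinus),(Xenopus,Pongo)).
The other lineage descending from that same node — the sister group — is (Lycaon,Carpinus); its 2 tips in alphabetical order are the answer.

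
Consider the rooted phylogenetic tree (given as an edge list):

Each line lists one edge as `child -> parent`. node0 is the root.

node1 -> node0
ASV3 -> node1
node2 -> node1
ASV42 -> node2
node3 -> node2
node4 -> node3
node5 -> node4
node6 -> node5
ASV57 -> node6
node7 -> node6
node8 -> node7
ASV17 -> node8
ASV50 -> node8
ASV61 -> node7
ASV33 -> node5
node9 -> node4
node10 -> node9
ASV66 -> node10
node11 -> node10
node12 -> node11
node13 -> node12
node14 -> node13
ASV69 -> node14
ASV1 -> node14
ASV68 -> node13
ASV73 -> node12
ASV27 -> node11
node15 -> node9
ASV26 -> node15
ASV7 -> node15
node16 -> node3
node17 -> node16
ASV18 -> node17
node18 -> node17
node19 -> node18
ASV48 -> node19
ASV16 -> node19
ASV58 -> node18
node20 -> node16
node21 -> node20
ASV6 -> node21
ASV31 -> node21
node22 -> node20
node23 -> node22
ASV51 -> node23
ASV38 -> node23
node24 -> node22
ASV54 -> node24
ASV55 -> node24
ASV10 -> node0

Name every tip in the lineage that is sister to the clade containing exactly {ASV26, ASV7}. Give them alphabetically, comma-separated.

The clade containing exactly {ASV26, ASV7} attaches to the tree at the node subtending ((ASV66,((((ASV69,ASV1),ASV68),ASV73),ASV27)),(ASV26,ASV7)).
The other lineage descending from that same node — the sister group — is (ASV66,((((ASV69,ASV1),ASV68),ASV73),ASV27)); its 6 tips in alphabetical order are the answer.

ASV1, ASV27, ASV66, ASV68, ASV69, ASV73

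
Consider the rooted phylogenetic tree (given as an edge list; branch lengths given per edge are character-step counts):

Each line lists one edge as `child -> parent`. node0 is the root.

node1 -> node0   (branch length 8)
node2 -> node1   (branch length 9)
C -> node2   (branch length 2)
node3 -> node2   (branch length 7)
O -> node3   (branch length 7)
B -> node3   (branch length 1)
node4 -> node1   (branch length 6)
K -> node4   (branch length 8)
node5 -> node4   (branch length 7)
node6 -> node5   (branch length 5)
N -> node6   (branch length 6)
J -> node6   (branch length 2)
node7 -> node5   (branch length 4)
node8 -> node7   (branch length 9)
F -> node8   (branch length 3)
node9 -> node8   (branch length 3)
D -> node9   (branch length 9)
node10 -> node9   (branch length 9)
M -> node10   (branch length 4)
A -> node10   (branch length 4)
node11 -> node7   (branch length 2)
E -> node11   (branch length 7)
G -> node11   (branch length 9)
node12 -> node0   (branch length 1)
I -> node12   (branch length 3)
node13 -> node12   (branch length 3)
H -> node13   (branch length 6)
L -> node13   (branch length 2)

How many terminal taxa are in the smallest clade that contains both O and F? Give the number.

The MRCA of O and F is the node subtending ((C,(O,B)),(K,((N,J),((F,(D,(M,A))),(E,G))))).
That clade contains 12 terminal taxa: A, B, C, D, E, F, G, J, K, M, N, O.

12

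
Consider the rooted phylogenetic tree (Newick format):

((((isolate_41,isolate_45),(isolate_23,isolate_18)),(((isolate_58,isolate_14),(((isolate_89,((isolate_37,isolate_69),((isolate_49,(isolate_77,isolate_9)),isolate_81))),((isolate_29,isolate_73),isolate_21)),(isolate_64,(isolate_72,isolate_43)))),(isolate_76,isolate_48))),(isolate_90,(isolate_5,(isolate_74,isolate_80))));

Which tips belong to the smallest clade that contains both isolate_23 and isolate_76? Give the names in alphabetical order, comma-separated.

isolate_14, isolate_18, isolate_21, isolate_23, isolate_29, isolate_37, isolate_41, isolate_43, isolate_45, isolate_48, isolate_49, isolate_58, isolate_64, isolate_69, isolate_72, isolate_73, isolate_76, isolate_77, isolate_81, isolate_89, isolate_9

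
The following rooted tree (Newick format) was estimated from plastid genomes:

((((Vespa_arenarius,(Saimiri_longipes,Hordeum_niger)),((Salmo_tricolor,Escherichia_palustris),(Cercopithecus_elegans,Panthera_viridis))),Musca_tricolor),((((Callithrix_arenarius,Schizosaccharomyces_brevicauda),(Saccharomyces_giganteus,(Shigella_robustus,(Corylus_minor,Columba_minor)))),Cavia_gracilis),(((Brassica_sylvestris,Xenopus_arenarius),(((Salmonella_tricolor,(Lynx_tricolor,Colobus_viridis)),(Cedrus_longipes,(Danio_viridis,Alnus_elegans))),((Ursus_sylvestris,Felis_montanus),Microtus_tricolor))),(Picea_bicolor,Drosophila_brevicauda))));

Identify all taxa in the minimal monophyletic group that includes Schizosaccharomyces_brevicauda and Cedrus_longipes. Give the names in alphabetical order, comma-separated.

Alnus_elegans, Brassica_sylvestris, Callithrix_arenarius, Cavia_gracilis, Cedrus_longipes, Colobus_viridis, Columba_minor, Corylus_minor, Danio_viridis, Drosophila_brevicauda, Felis_montanus, Lynx_tricolor, Microtus_tricolor, Picea_bicolor, Saccharomyces_giganteus, Salmonella_tricolor, Schizosaccharomyces_brevicauda, Shigella_robustus, Ursus_sylvestris, Xenopus_arenarius

Tracing Schizosaccharomyces_brevicauda: it sits inside (Callithrix_arenarius,Schizosaccharomyces_brevicauda).
Tracing Cedrus_longipes: it sits inside (Cedrus_longipes,(Danio_viridis,Alnus_elegans)).
The smallest clade enclosing both is ((((Callithrix_arenarius,Schizosaccharomyces_brevicauda),(Saccharomyces_giganteus,(Shigella_robustus,(Corylus_minor,Columba_minor)))),Cavia_gracilis),(((Brassica_sylvestris,Xenopus_arenarius),(((Salmonella_tricolor,(Lynx_tricolor,Colobus_viridis)),(Cedrus_longipes,(Danio_viridis,Alnus_elegans))),((Ursus_sylvestris,Felis_montanus),Microtus_tricolor))),(Picea_bicolor,Drosophila_brevicauda))); the answer is its 20 terminal taxa in alphabetical order.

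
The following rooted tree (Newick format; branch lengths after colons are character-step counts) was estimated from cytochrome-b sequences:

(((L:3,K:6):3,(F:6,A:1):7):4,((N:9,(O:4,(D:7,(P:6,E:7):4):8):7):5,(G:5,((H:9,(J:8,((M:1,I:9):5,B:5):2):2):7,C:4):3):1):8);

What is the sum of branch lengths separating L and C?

The path runs L → … → MRCA → … → C; the MRCA is the root of the tree.
Branch lengths along that path: 3 + 3 + 4 + 8 + 1 + 3 + 4 = 26.

26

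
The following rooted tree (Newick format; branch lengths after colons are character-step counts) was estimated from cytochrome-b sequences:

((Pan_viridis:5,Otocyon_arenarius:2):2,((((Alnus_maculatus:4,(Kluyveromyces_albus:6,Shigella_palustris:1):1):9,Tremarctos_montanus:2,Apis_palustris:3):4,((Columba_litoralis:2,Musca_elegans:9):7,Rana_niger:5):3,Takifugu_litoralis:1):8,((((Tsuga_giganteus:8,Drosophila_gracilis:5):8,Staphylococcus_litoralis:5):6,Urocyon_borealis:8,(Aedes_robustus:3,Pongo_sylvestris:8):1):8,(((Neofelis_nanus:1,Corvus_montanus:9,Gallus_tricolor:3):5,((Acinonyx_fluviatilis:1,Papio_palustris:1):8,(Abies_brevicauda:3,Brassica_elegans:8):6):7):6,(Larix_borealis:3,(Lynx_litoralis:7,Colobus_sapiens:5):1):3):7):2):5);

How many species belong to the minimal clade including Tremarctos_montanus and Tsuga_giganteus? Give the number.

The MRCA of Tremarctos_montanus and Tsuga_giganteus is the node subtending ((((Alnus_maculatus,(Kluyveromyces_albus,Shigella_palustris)),Tremarctos_montanus,Apis_palustris),((Columba_litoralis,Musca_elegans),Rana_niger),Takifugu_litoralis),((((Tsuga_giganteus,Drosophila_gracilis),Staphylococcus_litoralis),Urocyon_borealis,(Aedes_robustus,Pongo_sylvestris)),(((Neofelis_nanus,Corvus_montanus,Gallus_tricolor),((Acinonyx_fluviatilis,Papio_palustris),(Abies_brevicauda,Brassica_elegans))),(Larix_borealis,(Lynx_litoralis,Colobus_sapiens))))).
That clade contains 25 terminal taxa: Abies_brevicauda, Acinonyx_fluviatilis, Aedes_robustus, Alnus_maculatus, Apis_palustris, Brassica_elegans, Colobus_sapiens, Columba_litoralis, Corvus_montanus, Drosophila_gracilis, Gallus_tricolor, Kluyveromyces_albus, Larix_borealis, Lynx_litoralis, Musca_elegans, Neofelis_nanus, Papio_palustris, Pongo_sylvestris, Rana_niger, Shigella_palustris, Staphylococcus_litoralis, Takifugu_litoralis, Tremarctos_montanus, Tsuga_giganteus, Urocyon_borealis.

25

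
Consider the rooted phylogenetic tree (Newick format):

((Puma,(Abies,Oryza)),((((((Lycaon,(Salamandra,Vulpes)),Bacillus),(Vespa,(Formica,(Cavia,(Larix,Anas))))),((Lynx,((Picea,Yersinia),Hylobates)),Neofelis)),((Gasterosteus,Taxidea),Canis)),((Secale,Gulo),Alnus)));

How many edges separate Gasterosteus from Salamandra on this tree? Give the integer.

9

The MRCA of Gasterosteus and Salamandra is the node subtending (((((Lycaon,(Salamandra,Vulpes)),Bacillus),(Vespa,(Formica,(Cavia,(Larix,Anas))))),((Lynx,((Picea,Yersinia),Hylobates)),Neofelis)),((Gasterosteus,Taxidea),Canis)).
From Gasterosteus up to that node: 3 branches. From Salamandra up to the same node: 6 branches. Total: 3 + 6 = 9.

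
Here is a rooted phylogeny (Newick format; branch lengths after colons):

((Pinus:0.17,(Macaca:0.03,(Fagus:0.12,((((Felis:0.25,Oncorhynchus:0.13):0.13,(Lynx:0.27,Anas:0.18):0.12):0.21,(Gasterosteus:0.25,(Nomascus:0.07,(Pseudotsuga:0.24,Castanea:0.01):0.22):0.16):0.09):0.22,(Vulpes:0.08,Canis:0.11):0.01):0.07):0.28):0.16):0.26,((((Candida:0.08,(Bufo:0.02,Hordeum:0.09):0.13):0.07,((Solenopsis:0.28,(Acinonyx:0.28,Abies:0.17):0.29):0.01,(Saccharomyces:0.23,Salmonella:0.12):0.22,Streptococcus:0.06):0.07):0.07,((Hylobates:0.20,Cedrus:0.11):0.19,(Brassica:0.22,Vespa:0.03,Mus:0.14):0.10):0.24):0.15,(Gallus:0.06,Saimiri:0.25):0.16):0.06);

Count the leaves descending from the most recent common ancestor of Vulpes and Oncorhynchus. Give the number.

10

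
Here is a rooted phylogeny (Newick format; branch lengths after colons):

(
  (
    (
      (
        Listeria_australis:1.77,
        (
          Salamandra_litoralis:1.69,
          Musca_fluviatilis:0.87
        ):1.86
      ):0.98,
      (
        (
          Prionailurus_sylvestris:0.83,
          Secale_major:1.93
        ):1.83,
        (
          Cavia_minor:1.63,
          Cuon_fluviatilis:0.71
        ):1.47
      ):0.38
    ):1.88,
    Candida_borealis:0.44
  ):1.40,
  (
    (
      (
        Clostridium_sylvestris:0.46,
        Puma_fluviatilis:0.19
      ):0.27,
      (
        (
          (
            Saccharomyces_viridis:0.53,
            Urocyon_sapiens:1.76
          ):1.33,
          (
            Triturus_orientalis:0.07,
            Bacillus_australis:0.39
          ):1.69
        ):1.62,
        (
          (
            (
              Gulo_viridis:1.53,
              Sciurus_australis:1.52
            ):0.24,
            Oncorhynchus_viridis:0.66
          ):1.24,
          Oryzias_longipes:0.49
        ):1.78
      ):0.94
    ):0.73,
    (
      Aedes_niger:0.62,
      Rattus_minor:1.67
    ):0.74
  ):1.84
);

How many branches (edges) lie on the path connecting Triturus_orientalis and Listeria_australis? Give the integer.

The MRCA of Triturus_orientalis and Listeria_australis is the root of the tree.
From Triturus_orientalis up to that node: 6 branches. From Listeria_australis up to the same node: 4 branches. Total: 6 + 4 = 10.

10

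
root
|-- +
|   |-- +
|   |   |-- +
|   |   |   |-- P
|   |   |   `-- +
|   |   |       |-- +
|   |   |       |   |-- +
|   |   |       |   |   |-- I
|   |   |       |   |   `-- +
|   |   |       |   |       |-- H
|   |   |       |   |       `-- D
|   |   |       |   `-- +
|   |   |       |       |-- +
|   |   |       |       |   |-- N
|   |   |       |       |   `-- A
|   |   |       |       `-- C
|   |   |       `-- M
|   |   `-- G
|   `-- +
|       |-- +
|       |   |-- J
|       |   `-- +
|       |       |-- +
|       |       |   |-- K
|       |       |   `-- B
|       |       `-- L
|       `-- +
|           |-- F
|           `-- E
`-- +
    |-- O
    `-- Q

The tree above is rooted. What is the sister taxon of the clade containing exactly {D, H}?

I

The clade containing exactly {D, H} attaches to the tree at the node subtending (I,(H,D)).
The other lineage descending from that same node — the sister group — is the single tip I.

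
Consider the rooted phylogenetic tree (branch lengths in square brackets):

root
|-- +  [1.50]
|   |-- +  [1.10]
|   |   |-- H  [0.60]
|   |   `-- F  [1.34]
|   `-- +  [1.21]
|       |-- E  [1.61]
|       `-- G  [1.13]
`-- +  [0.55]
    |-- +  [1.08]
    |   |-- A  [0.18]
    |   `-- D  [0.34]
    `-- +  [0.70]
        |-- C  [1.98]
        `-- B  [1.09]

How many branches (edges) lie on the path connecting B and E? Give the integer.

6

The MRCA of B and E is the root of the tree.
From B up to that node: 3 branches. From E up to the same node: 3 branches. Total: 3 + 3 = 6.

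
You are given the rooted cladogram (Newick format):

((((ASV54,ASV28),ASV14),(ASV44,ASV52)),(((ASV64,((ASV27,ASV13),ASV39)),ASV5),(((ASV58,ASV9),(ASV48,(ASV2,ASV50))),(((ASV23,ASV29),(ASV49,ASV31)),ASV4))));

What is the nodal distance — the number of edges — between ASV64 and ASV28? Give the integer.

8

The MRCA of ASV64 and ASV28 is the root of the tree.
From ASV64 up to that node: 4 branches. From ASV28 up to the same node: 4 branches. Total: 4 + 4 = 8.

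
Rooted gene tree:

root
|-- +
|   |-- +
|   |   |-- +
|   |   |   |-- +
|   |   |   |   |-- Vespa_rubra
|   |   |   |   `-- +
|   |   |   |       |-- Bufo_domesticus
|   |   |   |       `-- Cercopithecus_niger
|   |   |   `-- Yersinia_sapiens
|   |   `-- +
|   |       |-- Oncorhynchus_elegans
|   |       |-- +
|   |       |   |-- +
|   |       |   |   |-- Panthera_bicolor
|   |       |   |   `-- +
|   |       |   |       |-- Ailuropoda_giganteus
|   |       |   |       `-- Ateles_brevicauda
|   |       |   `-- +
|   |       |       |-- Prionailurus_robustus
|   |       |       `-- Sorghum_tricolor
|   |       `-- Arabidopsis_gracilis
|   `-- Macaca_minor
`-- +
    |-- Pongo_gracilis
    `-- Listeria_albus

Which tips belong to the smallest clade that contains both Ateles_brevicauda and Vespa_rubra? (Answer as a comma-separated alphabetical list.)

Ailuropoda_giganteus, Arabidopsis_gracilis, Ateles_brevicauda, Bufo_domesticus, Cercopithecus_niger, Oncorhynchus_elegans, Panthera_bicolor, Prionailurus_robustus, Sorghum_tricolor, Vespa_rubra, Yersinia_sapiens

Tracing Ateles_brevicauda: it sits inside (Ailuropoda_giganteus,Ateles_brevicauda).
Tracing Vespa_rubra: it sits inside (Vespa_rubra,(Bufo_domesticus,Cercopithecus_niger)).
The smallest clade enclosing both is (((Vespa_rubra,(Bufo_domesticus,Cercopithecus_niger)),Yersinia_sapiens),(Oncorhynchus_elegans,((Panthera_bicolor,(Ailuropoda_giganteus,Ateles_brevicauda)),(Prionailurus_robustus,Sorghum_tricolor)),Arabidopsis_gracilis)); the answer is its 11 terminal taxa in alphabetical order.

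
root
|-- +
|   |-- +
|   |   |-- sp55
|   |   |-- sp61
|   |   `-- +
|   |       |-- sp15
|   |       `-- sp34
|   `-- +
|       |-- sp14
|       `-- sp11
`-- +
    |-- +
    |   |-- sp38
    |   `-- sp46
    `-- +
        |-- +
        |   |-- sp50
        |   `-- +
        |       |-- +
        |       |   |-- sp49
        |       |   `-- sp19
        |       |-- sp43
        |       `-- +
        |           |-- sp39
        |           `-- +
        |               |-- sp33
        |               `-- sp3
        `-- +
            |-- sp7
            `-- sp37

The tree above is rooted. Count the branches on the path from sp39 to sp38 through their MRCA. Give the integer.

The MRCA of sp39 and sp38 is the node subtending ((sp38,sp46),((sp50,((sp49,sp19),sp43,(sp39,(sp33,sp3)))),(sp7,sp37))).
From sp39 up to that node: 5 branches. From sp38 up to the same node: 2 branches. Total: 5 + 2 = 7.

7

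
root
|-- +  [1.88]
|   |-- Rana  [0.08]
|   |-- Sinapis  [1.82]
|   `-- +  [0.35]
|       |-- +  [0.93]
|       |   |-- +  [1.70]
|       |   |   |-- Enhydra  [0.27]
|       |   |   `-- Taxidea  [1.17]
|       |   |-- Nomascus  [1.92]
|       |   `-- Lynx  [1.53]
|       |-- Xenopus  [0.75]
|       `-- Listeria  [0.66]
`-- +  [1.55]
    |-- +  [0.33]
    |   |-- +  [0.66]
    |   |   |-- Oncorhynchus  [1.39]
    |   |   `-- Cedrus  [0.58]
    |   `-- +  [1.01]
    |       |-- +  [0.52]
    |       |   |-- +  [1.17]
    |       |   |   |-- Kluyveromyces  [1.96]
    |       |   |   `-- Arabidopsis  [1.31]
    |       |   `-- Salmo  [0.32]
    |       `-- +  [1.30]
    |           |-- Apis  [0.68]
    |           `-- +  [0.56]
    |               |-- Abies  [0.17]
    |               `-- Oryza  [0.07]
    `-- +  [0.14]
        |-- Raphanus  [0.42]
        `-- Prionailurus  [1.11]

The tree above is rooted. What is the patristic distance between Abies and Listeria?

7.81

The path runs Abies → … → MRCA → … → Listeria; the MRCA is the root of the tree.
Branch lengths along that path: 0.17 + 0.56 + 1.30 + 1.01 + 0.33 + 1.55 + 1.88 + 0.35 + 0.66 = 7.81.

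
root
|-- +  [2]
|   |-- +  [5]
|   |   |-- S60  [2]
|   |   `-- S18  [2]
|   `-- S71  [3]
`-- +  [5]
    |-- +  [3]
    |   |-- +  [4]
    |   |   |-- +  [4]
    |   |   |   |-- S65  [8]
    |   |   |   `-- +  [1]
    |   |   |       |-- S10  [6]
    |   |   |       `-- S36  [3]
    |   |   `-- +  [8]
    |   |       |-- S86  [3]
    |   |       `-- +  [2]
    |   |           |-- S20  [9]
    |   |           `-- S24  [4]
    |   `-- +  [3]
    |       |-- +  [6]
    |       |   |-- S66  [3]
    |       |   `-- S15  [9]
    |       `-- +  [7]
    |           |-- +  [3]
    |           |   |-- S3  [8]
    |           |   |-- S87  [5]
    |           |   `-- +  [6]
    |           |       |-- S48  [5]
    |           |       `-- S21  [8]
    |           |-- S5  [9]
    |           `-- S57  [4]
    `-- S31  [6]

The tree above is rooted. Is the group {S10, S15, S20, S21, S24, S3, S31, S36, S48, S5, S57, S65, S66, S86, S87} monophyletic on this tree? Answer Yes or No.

Yes

The most recent common ancestor of these taxa subtends ((((S65,(S10,S36)),(S86,(S20,S24))),((S66,S15),((S3,S87,(S48,S21)),S5,S57))),S31).
That clade has exactly 15 tips — every listed taxon and nothing else — so the group is monophyletic.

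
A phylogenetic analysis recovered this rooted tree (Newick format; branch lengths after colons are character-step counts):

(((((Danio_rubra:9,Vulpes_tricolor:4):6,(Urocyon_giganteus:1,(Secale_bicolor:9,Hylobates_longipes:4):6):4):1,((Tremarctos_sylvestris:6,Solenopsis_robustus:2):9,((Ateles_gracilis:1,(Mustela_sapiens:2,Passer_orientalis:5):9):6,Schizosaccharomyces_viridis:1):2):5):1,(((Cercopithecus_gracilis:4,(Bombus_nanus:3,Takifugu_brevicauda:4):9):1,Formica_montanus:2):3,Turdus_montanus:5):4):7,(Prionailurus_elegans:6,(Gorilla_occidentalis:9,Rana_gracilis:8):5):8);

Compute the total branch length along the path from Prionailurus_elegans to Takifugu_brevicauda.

The path runs Prionailurus_elegans → … → MRCA → … → Takifugu_brevicauda; the MRCA is the root of the tree.
Branch lengths along that path: 6 + 8 + 7 + 4 + 3 + 1 + 9 + 4 = 42.

42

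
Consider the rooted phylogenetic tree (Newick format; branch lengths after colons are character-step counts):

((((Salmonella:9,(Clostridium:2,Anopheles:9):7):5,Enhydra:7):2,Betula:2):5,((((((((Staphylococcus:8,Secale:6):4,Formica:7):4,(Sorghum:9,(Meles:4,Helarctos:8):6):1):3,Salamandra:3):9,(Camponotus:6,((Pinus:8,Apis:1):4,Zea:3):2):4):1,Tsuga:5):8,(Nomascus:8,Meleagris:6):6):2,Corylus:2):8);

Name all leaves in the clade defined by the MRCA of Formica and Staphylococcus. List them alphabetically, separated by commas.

Tracing Formica: it sits inside ((Staphylococcus,Secale),Formica).
Tracing Staphylococcus: it sits inside (Staphylococcus,Secale).
The smallest clade enclosing both is ((Staphylococcus,Secale),Formica); the answer is its 3 terminal taxa in alphabetical order.

Formica, Secale, Staphylococcus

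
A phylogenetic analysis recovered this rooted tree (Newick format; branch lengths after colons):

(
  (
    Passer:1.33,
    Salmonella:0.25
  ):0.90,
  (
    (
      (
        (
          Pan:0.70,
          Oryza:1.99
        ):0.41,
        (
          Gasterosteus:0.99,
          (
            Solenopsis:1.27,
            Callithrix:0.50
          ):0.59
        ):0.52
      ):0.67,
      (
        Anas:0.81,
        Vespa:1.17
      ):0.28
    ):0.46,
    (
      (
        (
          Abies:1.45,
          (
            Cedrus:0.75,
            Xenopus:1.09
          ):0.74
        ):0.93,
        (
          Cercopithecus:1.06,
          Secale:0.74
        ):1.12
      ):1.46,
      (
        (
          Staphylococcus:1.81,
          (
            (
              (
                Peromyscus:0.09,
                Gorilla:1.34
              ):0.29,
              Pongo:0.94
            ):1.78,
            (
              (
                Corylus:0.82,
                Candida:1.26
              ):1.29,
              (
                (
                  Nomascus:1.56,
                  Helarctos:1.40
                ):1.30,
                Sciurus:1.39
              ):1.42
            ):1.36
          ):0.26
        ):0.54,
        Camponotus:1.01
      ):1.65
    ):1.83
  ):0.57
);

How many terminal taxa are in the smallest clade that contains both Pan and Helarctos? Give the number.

The MRCA of Pan and Helarctos is the node subtending ((((Pan,Oryza),(Gasterosteus,(Solenopsis,Callithrix))),(Anas,Vespa)),(((Abies,(Cedrus,Xenopus)),(Cercopithecus,Secale)),((Staphylococcus,(((Peromyscus,Gorilla),Pongo),((Corylus,Candida),((Nomascus,Helarctos),Sciurus)))),Camponotus))).
That clade contains 22 terminal taxa: Abies, Anas, Callithrix, Camponotus, Candida, Cedrus, Cercopithecus, Corylus, Gasterosteus, Gorilla, Helarctos, Nomascus, Oryza, Pan, Peromyscus, Pongo, Sciurus, Secale, Solenopsis, Staphylococcus, Vespa, Xenopus.

22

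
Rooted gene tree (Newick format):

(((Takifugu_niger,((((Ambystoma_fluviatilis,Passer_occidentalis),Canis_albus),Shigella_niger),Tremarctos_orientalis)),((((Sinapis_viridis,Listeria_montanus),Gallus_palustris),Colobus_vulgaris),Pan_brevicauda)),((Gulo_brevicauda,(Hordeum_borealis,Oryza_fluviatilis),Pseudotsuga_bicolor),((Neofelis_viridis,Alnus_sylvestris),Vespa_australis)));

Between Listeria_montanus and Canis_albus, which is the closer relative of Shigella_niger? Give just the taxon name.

Canis_albus

The MRCA of Shigella_niger and Canis_albus subtends (((Ambystoma_fluviatilis,Passer_occidentalis),Canis_albus),Shigella_niger) (4 taxa).
The MRCA of Shigella_niger and Listeria_montanus subtends ((Takifugu_niger,((((Ambystoma_fluviatilis,Passer_occidentalis),Canis_albus),Shigella_niger),Tremarctos_orientalis)),((((Sinapis_viridis,Listeria_montanus),Gallus_palustris),Colobus_vulgaris),Pan_brevicauda)) (11 taxa).
The first is nested inside the second, so Shigella_niger shares a more recent common ancestor with Canis_albus.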